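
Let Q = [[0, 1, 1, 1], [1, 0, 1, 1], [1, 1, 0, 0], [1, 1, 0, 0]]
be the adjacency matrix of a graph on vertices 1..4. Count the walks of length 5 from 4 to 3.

The number of length-5 walks from vertex 4 to vertex 3 is entry (4,3) of Q⁵, where Q is the adjacency matrix.
Q² = [[3, 2, 1, 1], [2, 3, 1, 1], [1, 1, 2, 2], [1, 1, 2, 2]]
Q³ = [[4, 5, 5, 5], [5, 4, 5, 5], [5, 5, 2, 2], [5, 5, 2, 2]]
Q⁴ = [[15, 14, 9, 9], [14, 15, 9, 9], [9, 9, 10, 10], [9, 9, 10, 10]]
Q⁵ = [[32, 33, 29, 29], [33, 32, 29, 29], [29, 29, 18, 18], [29, 29, 18, 18]]

18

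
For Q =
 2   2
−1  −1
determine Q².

Q² = Q (a projection; rank 1, trace 1), so Q² = Q.

[[2, 2], [−1, −1]]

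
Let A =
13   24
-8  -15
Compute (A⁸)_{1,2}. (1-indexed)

-39360

tr A = -2 and det A = -3, so the characteristic polynomial is λ² − (-2)λ + (-3) with roots -3 and 1.
Eigenvectors give P = [[-3, -2], [2, 1]] with P⁻¹ = [[1, 2], [-2, -3]], and A = P·diag(-3, 1)·P⁻¹.
Then A⁸ = P·diag(6561, 1)·P⁻¹ = [[-19683, -2], [13122, 1]] · [[1, 2], [-2, -3]] = [[-19679, -39360], [13120, 26241]].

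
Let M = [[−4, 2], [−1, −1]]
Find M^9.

[[−38854, 38342], [−19171, 18659]]

tr M = −5 and det M = 6, so the characteristic polynomial is λ² − (−5)λ + (6) with roots −2 and −3.
Eigenvectors give P = [[1, 2], [1, 1]] with P⁻¹ = [[−1, 2], [1, −1]], and M = P·diag(−2, −3)·P⁻¹.
Then M^9 = P·diag(−512, −19683)·P⁻¹ = [[−512, −39366], [−512, −19683]] · [[−1, 2], [1, −1]] = [[−38854, 38342], [−19171, 18659]].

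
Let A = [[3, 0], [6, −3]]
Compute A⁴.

[[81, 0], [0, 81]]

tr A = 0 and det A = −9, so the characteristic polynomial is λ² − (0)λ + (−9) with roots 3 and −3.
Eigenvectors give P = [[1, 0], [1, −1]] with P⁻¹ = [[1, 0], [1, −1]], and A = P·diag(3, −3)·P⁻¹.
Then A⁴ = P·diag(81, 81)·P⁻¹ = [[81, 0], [81, −81]] · [[1, 0], [1, −1]] = [[81, 0], [0, 81]].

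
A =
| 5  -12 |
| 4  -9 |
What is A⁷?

[[6557, -13116], [4372, -8745]]

tr A = -4 and det A = 3, so the characteristic polynomial is λ² − (-4)λ + (3) with roots -3 and -1.
Eigenvectors give P = [[-3, 2], [-2, 1]] with P⁻¹ = [[1, -2], [2, -3]], and A = P·diag(-3, -1)·P⁻¹.
Then A⁷ = P·diag(-2187, -1)·P⁻¹ = [[6561, -2], [4374, -1]] · [[1, -2], [2, -3]] = [[6557, -13116], [4372, -8745]].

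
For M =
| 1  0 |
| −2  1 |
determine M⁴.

M = I + N where N = [[0, 0], [−2, 0]] is strictly lower-triangular, so N² = 0.
(I + N)⁴ = I + 4·N = [[1, 0], [−8, 1]].

[[1, 0], [−8, 1]]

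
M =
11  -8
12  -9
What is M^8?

tr M = 2 and det M = -3, so the characteristic polynomial is λ² − (2)λ + (-3) with roots -1 and 3.
Eigenvectors give P = [[-2, 1], [-3, 1]] with P⁻¹ = [[1, -1], [3, -2]], and M = P·diag(-1, 3)·P⁻¹.
Then M^8 = P·diag(1, 6561)·P⁻¹ = [[-2, 6561], [-3, 6561]] · [[1, -1], [3, -2]] = [[19681, -13120], [19680, -13119]].

[[19681, -13120], [19680, -13119]]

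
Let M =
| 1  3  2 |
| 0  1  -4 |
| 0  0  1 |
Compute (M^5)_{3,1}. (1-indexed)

M = I + N where N = [[0, 3, 2], [0, 0, -4], [0, 0, 0]] is strictly upper-triangular, so N^3 = 0.
(I + N)^5 = I + 5·N + 10·N^2 = [[1, 15, -110], [0, 1, -20], [0, 0, 1]].

0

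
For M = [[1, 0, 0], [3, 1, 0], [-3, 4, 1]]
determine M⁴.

M = I + N where N = [[0, 0, 0], [3, 0, 0], [-3, 4, 0]] is strictly lower-triangular, so N³ = 0.
(I + N)⁴ = I + 4·N + 6·N² = [[1, 0, 0], [12, 1, 0], [60, 16, 1]].

[[1, 0, 0], [12, 1, 0], [60, 16, 1]]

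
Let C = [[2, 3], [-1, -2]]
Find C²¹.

[[2, 3], [-1, -2]]

C² = I (check: tr C = 0 and det C = -1), so C²¹ = C since 21 is odd.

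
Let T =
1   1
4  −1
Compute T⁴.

[[25, 0], [0, 25]]

T² = [[5, 0], [0, 5]]
T³ = [[5, 5], [20, −5]]
T⁴ = [[25, 0], [0, 25]]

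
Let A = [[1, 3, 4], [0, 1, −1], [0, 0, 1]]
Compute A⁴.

A = I + N where N = [[0, 3, 4], [0, 0, −1], [0, 0, 0]] is strictly upper-triangular, so N³ = 0.
(I + N)⁴ = I + 4·N + 6·N² = [[1, 12, −2], [0, 1, −4], [0, 0, 1]].

[[1, 12, −2], [0, 1, −4], [0, 0, 1]]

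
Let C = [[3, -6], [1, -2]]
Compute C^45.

C² = C (a projection; rank 1, trace 1), so C^45 = C.

[[3, -6], [1, -2]]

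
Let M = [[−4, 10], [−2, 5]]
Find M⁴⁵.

M² = M (a projection; rank 1, trace 1), so M⁴⁵ = M.

[[−4, 10], [−2, 5]]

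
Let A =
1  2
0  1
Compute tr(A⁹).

2

A = I + N where N = [[0, 2], [0, 0]] is strictly upper-triangular, so N² = 0.
(I + N)⁹ = I + 9·N = [[1, 18], [0, 1]].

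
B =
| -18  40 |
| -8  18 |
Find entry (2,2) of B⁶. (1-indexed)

tr B = 0 and det B = -4, so the characteristic polynomial is λ² − (0)λ + (-4) with roots 2 and -2.
Eigenvectors give P = [[-2, -5], [-1, -2]] with P⁻¹ = [[2, -5], [-1, 2]], and B = P·diag(2, -2)·P⁻¹.
Then B⁶ = P·diag(64, 64)·P⁻¹ = [[-128, -320], [-64, -128]] · [[2, -5], [-1, 2]] = [[64, 0], [0, 64]].

64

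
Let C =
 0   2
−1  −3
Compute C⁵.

tr C = −3 and det C = 2, so the characteristic polynomial is λ² − (−3)λ + (2) with roots −1 and −2.
Eigenvectors give P = [[2, −1], [−1, 1]] with P⁻¹ = [[1, 1], [1, 2]], and C = P·diag(−1, −2)·P⁻¹.
Then C⁵ = P·diag(−1, −32)·P⁻¹ = [[−2, 32], [1, −32]] · [[1, 1], [1, 2]] = [[30, 62], [−31, −63]].

[[30, 62], [−31, −63]]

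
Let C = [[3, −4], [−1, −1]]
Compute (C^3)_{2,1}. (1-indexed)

C^2 = [[13, −8], [−2, 5]]
C^3 = [[47, −44], [−11, 3]]

−11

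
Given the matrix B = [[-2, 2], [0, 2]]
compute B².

[[4, 0], [0, 4]]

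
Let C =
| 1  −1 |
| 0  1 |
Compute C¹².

C = I + N where N = [[0, −1], [0, 0]] is strictly upper-triangular, so N² = 0.
(I + N)¹² = I + 12·N = [[1, −12], [0, 1]].

[[1, −12], [0, 1]]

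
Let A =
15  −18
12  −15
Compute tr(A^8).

tr A = 0 and det A = −9, so the characteristic polynomial is λ² − (0)λ + (−9) with roots −3 and 3.
Eigenvectors give P = [[1, 3], [1, 2]] with P⁻¹ = [[−2, 3], [1, −1]], and A = P·diag(−3, 3)·P⁻¹.
Then A^8 = P·diag(6561, 6561)·P⁻¹ = [[6561, 19683], [6561, 13122]] · [[−2, 3], [1, −1]] = [[6561, 0], [0, 6561]].

13122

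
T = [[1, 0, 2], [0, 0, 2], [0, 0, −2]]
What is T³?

T² = [[1, 0, −2], [0, 0, −4], [0, 0, 4]]
T³ = [[1, 0, 6], [0, 0, 8], [0, 0, −8]]

[[1, 0, 6], [0, 0, 8], [0, 0, −8]]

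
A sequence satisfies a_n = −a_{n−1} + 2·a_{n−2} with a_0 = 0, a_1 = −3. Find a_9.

−513

With companion matrix A = [[−1, 2], [1, 0]], [a_n, a_{n−1}]ᵀ = A·[a_{n−1}, a_{n−2}]ᵀ, so [a_9, a_8]ᵀ = A⁸·[a_1, a_0]ᵀ.
A⁸ = [[171, −170], [−85, 86]], giving [a_9, a_8]ᵀ = [[−513], [255]].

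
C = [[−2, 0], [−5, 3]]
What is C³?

tr C = 1 and det C = −6, so the characteristic polynomial is λ² − (1)λ + (−6) with roots −2 and 3.
Eigenvectors give P = [[1, 0], [1, −1]] with P⁻¹ = [[1, 0], [1, −1]], and C = P·diag(−2, 3)·P⁻¹.
Then C³ = P·diag(−8, 27)·P⁻¹ = [[−8, 0], [−8, −27]] · [[1, 0], [1, −1]] = [[−8, 0], [−35, 27]].

[[−8, 0], [−35, 27]]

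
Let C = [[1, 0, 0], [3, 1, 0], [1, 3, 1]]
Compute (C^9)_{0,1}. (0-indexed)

0

C = I + N where N = [[0, 0, 0], [3, 0, 0], [1, 3, 0]] is strictly lower-triangular, so N^3 = 0.
(I + N)^9 = I + 9·N + 36·N^2 = [[1, 0, 0], [27, 1, 0], [333, 27, 1]].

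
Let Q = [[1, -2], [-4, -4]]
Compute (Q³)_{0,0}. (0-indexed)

-15

Q² = [[9, 6], [12, 24]]
Q³ = [[-15, -42], [-84, -120]]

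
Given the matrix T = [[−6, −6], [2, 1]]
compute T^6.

tr T = −5 and det T = 6, so the characteristic polynomial is λ² − (−5)λ + (6) with roots −2 and −3.
Eigenvectors give P = [[3, −2], [−2, 1]] with P⁻¹ = [[−1, −2], [−2, −3]], and T = P·diag(−2, −3)·P⁻¹.
Then T^6 = P·diag(64, 729)·P⁻¹ = [[192, −1458], [−128, 729]] · [[−1, −2], [−2, −3]] = [[2724, 3990], [−1330, −1931]].

[[2724, 3990], [−1330, −1931]]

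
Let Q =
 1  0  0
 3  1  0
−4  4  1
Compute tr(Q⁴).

Q = I + N where N = [[0, 0, 0], [3, 0, 0], [−4, 4, 0]] is strictly lower-triangular, so N³ = 0.
(I + N)⁴ = I + 4·N + 6·N² = [[1, 0, 0], [12, 1, 0], [56, 16, 1]].

3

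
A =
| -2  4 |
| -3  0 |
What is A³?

[[40, -32], [24, 24]]

A² = [[-8, -8], [6, -12]]
A³ = [[40, -32], [24, 24]]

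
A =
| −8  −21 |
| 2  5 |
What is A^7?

tr A = −3 and det A = 2, so the characteristic polynomial is λ² − (−3)λ + (2) with roots −1 and −2.
Eigenvectors give P = [[3, −7], [−1, 2]] with P⁻¹ = [[−2, −7], [−1, −3]], and A = P·diag(−1, −2)·P⁻¹.
Then A^7 = P·diag(−1, −128)·P⁻¹ = [[−3, 896], [1, −256]] · [[−2, −7], [−1, −3]] = [[−890, −2667], [254, 761]].

[[−890, −2667], [254, 761]]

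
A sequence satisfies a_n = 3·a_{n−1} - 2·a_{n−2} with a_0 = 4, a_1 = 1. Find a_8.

With companion matrix Q = [[3, -2], [1, 0]], [a_n, a_{n−1}]ᵀ = Q·[a_{n−1}, a_{n−2}]ᵀ, so [a_8, a_7]ᵀ = Q⁷·[a_1, a_0]ᵀ.
Q⁷ = [[255, -254], [127, -126]], giving [a_8, a_7]ᵀ = [[-761], [-377]].

-761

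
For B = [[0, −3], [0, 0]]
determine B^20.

[[0, 0], [0, 0]]

B is strictly triangular, hence nilpotent: B^2 = 0, so B^20 = 0.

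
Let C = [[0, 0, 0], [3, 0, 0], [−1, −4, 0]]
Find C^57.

[[0, 0, 0], [0, 0, 0], [0, 0, 0]]

C is strictly triangular, hence nilpotent: C^3 = 0, so C^57 = 0.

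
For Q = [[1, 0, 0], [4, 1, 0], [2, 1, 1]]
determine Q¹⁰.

[[1, 0, 0], [40, 1, 0], [200, 10, 1]]

Q = I + N where N = [[0, 0, 0], [4, 0, 0], [2, 1, 0]] is strictly lower-triangular, so N³ = 0.
(I + N)¹⁰ = I + 10·N + 45·N² = [[1, 0, 0], [40, 1, 0], [200, 10, 1]].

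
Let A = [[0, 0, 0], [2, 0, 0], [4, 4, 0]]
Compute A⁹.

A is strictly triangular, hence nilpotent: A³ = 0, so A⁹ = 0.

[[0, 0, 0], [0, 0, 0], [0, 0, 0]]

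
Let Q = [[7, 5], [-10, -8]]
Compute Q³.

[[43, 35], [-70, -62]]

tr Q = -1 and det Q = -6, so the characteristic polynomial is λ² − (-1)λ + (-6) with roots -3 and 2.
Eigenvectors give P = [[-1, -1], [2, 1]] with P⁻¹ = [[1, 1], [-2, -1]], and Q = P·diag(-3, 2)·P⁻¹.
Then Q³ = P·diag(-27, 8)·P⁻¹ = [[27, -8], [-54, 8]] · [[1, 1], [-2, -1]] = [[43, 35], [-70, -62]].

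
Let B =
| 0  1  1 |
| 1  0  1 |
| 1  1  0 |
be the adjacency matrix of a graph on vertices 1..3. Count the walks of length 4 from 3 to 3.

The number of length-4 walks from vertex 3 to vertex 3 is entry (3,3) of B⁴, where B is the adjacency matrix.
B² = [[2, 1, 1], [1, 2, 1], [1, 1, 2]]
B³ = [[2, 3, 3], [3, 2, 3], [3, 3, 2]]
B⁴ = [[6, 5, 5], [5, 6, 5], [5, 5, 6]]

6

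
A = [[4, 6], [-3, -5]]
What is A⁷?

[[130, 258], [-129, -257]]

tr A = -1 and det A = -2, so the characteristic polynomial is λ² − (-1)λ + (-2) with roots 1 and -2.
Eigenvectors give P = [[2, -1], [-1, 1]] with P⁻¹ = [[1, 1], [1, 2]], and A = P·diag(1, -2)·P⁻¹.
Then A⁷ = P·diag(1, -128)·P⁻¹ = [[2, 128], [-1, -128]] · [[1, 1], [1, 2]] = [[130, 258], [-129, -257]].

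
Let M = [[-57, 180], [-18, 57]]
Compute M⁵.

[[-4617, 14580], [-1458, 4617]]

tr M = 0 and det M = -9, so the characteristic polynomial is λ² − (0)λ + (-9) with roots -3 and 3.
Eigenvectors give P = [[10, 3], [3, 1]] with P⁻¹ = [[1, -3], [-3, 10]], and M = P·diag(-3, 3)·P⁻¹.
Then M⁵ = P·diag(-243, 243)·P⁻¹ = [[-2430, 729], [-729, 243]] · [[1, -3], [-3, 10]] = [[-4617, 14580], [-1458, 4617]].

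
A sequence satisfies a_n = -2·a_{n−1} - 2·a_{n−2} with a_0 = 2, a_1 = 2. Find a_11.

192

With companion matrix A = [[-2, -2], [1, 0]], [a_n, a_{n−1}]ᵀ = A·[a_{n−1}, a_{n−2}]ᵀ, so [a_11, a_10]ᵀ = A¹⁰·[a_1, a_0]ᵀ.
A¹⁰ = [[32, 64], [-32, -32]], giving [a_11, a_10]ᵀ = [[192], [-128]].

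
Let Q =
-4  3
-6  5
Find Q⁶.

[[-62, 63], [-126, 127]]

tr Q = 1 and det Q = -2, so the characteristic polynomial is λ² − (1)λ + (-2) with roots 2 and -1.
Eigenvectors give P = [[-1, -1], [-2, -1]] with P⁻¹ = [[1, -1], [-2, 1]], and Q = P·diag(2, -1)·P⁻¹.
Then Q⁶ = P·diag(64, 1)·P⁻¹ = [[-64, -1], [-128, -1]] · [[1, -1], [-2, 1]] = [[-62, 63], [-126, 127]].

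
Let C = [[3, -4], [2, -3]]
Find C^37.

C² = I (check: tr C = 0 and det C = -1), so C^37 = C since 37 is odd.

[[3, -4], [2, -3]]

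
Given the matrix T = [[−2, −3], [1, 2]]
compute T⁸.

[[1, 0], [0, 1]]

T² = I (check: tr T = 0 and det T = −1), so T⁸ = I since 8 is even.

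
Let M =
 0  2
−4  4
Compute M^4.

M^2 = [[−8, 8], [−16, 8]]
M^3 = [[−32, 16], [−32, 0]]
M^4 = [[−64, 0], [0, −64]]

[[−64, 0], [0, −64]]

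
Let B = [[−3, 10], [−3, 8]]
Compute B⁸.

[[−31269, 63050], [−18915, 38086]]

tr B = 5 and det B = 6, so the characteristic polynomial is λ² − (5)λ + (6) with roots 2 and 3.
Eigenvectors give P = [[−2, −5], [−1, −3]] with P⁻¹ = [[−3, 5], [1, −2]], and B = P·diag(2, 3)·P⁻¹.
Then B⁸ = P·diag(256, 6561)·P⁻¹ = [[−512, −32805], [−256, −19683]] · [[−3, 5], [1, −2]] = [[−31269, 63050], [−18915, 38086]].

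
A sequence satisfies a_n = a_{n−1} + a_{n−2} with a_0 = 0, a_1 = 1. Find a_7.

13

With companion matrix A = [[1, 1], [1, 0]], [a_n, a_{n−1}]ᵀ = A·[a_{n−1}, a_{n−2}]ᵀ, so [a_7, a_6]ᵀ = A^6·[a_1, a_0]ᵀ.
A^6 = [[13, 8], [8, 5]], giving [a_7, a_6]ᵀ = [[13], [8]].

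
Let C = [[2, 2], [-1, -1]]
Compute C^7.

C² = C (a projection; rank 1, trace 1), so C^7 = C.

[[2, 2], [-1, -1]]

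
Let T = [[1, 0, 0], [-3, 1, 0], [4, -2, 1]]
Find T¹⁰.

T = I + N where N = [[0, 0, 0], [-3, 0, 0], [4, -2, 0]] is strictly lower-triangular, so N³ = 0.
(I + N)¹⁰ = I + 10·N + 45·N² = [[1, 0, 0], [-30, 1, 0], [310, -20, 1]].

[[1, 0, 0], [-30, 1, 0], [310, -20, 1]]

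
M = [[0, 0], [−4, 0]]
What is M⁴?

[[0, 0], [0, 0]]

M is strictly triangular, hence nilpotent: M² = 0, so M⁴ = 0.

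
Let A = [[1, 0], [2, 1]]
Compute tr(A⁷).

A = I + N where N = [[0, 0], [2, 0]] is strictly lower-triangular, so N² = 0.
(I + N)⁷ = I + 7·N = [[1, 0], [14, 1]].

2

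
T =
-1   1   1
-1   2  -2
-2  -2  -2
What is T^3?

[[13, 6, 10], [-8, 19, -9], [-18, -8, 0]]

T^2 = [[-2, -1, -5], [3, 7, -1], [8, -2, 6]]
T^3 = [[13, 6, 10], [-8, 19, -9], [-18, -8, 0]]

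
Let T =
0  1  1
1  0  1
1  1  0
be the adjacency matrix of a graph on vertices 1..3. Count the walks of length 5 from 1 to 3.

11

The number of length-5 walks from vertex 1 to vertex 3 is entry (1,3) of T^5, where T is the adjacency matrix.
T^2 = [[2, 1, 1], [1, 2, 1], [1, 1, 2]]
T^3 = [[2, 3, 3], [3, 2, 3], [3, 3, 2]]
T^4 = [[6, 5, 5], [5, 6, 5], [5, 5, 6]]
T^5 = [[10, 11, 11], [11, 10, 11], [11, 11, 10]]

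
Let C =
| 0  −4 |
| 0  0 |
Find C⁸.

C is strictly triangular, hence nilpotent: C² = 0, so C⁸ = 0.

[[0, 0], [0, 0]]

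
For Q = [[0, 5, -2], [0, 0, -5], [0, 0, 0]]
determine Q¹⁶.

[[0, 0, 0], [0, 0, 0], [0, 0, 0]]

Q is strictly triangular, hence nilpotent: Q³ = 0, so Q¹⁶ = 0.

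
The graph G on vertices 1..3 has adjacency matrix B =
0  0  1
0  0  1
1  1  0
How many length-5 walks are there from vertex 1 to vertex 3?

4

The number of length-5 walks from vertex 1 to vertex 3 is entry (1,3) of B^5, where B is the adjacency matrix.
B^2 = [[1, 1, 0], [1, 1, 0], [0, 0, 2]]
B^3 = [[0, 0, 2], [0, 0, 2], [2, 2, 0]]
B^4 = [[2, 2, 0], [2, 2, 0], [0, 0, 4]]
B^5 = [[0, 0, 4], [0, 0, 4], [4, 4, 0]]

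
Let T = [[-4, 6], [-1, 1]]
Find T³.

tr T = -3 and det T = 2, so the characteristic polynomial is λ² − (-3)λ + (2) with roots -2 and -1.
Eigenvectors give P = [[3, 2], [1, 1]] with P⁻¹ = [[1, -2], [-1, 3]], and T = P·diag(-2, -1)·P⁻¹.
Then T³ = P·diag(-8, -1)·P⁻¹ = [[-24, -2], [-8, -1]] · [[1, -2], [-1, 3]] = [[-22, 42], [-7, 13]].

[[-22, 42], [-7, 13]]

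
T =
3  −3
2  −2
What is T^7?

[[3, −3], [2, −2]]

T² = T (a projection; rank 1, trace 1), so T^7 = T.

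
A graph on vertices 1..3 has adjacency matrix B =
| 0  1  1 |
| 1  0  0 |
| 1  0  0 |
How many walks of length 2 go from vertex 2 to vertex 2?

The number of length-2 walks from vertex 2 to vertex 2 is entry (2,2) of B^2, where B is the adjacency matrix.
B^2 = [[2, 0, 0], [0, 1, 1], [0, 1, 1]]

1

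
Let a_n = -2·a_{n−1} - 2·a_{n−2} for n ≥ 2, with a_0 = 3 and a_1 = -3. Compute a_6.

With companion matrix B = [[-2, -2], [1, 0]], [a_n, a_{n−1}]ᵀ = B·[a_{n−1}, a_{n−2}]ᵀ, so [a_6, a_5]ᵀ = B^5·[a_1, a_0]ᵀ.
B^5 = [[8, 8], [-4, 0]], giving [a_6, a_5]ᵀ = [[0], [12]].

0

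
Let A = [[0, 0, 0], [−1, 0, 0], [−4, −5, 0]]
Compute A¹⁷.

A is strictly triangular, hence nilpotent: A³ = 0, so A¹⁷ = 0.

[[0, 0, 0], [0, 0, 0], [0, 0, 0]]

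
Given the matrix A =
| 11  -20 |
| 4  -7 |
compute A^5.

[[1211, -2420], [484, -967]]

tr A = 4 and det A = 3, so the characteristic polynomial is λ² − (4)λ + (3) with roots 1 and 3.
Eigenvectors give P = [[-2, 5], [-1, 2]] with P⁻¹ = [[2, -5], [1, -2]], and A = P·diag(1, 3)·P⁻¹.
Then A^5 = P·diag(1, 243)·P⁻¹ = [[-2, 1215], [-1, 486]] · [[2, -5], [1, -2]] = [[1211, -2420], [484, -967]].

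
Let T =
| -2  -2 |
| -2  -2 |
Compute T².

[[8, 8], [8, 8]]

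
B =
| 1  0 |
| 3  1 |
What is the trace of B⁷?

2

B = I + N where N = [[0, 0], [3, 0]] is strictly lower-triangular, so N² = 0.
(I + N)⁷ = I + 7·N = [[1, 0], [21, 1]].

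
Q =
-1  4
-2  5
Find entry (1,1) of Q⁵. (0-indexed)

tr Q = 4 and det Q = 3, so the characteristic polynomial is λ² − (4)λ + (3) with roots 1 and 3.
Eigenvectors give P = [[2, -1], [1, -1]] with P⁻¹ = [[1, -1], [1, -2]], and Q = P·diag(1, 3)·P⁻¹.
Then Q⁵ = P·diag(1, 243)·P⁻¹ = [[2, -243], [1, -243]] · [[1, -1], [1, -2]] = [[-241, 484], [-242, 485]].

485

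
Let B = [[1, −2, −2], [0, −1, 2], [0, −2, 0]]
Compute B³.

B² = [[1, 4, −6], [0, −3, −2], [0, 2, −4]]
B³ = [[1, 6, 6], [0, 7, −6], [0, 6, 4]]

[[1, 6, 6], [0, 7, −6], [0, 6, 4]]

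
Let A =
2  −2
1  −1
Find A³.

A² = A (a projection; rank 1, trace 1), so A³ = A.

[[2, −2], [1, −1]]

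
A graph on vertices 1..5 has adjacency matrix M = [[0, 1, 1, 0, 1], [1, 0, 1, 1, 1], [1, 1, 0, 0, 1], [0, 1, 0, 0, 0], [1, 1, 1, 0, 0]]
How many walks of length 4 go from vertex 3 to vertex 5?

The number of length-4 walks from vertex 3 to vertex 5 is entry (3,5) of M^4, where M is the adjacency matrix.
M^2 = [[3, 2, 2, 1, 2], [2, 4, 2, 0, 2], [2, 2, 3, 1, 2], [1, 0, 1, 1, 1], [2, 2, 2, 1, 3]]
M^3 = [[6, 8, 7, 2, 7], [8, 6, 8, 4, 8], [7, 8, 6, 2, 7], [2, 4, 2, 0, 2], [7, 8, 7, 2, 6]]
M^4 = [[22, 22, 21, 8, 21], [22, 28, 22, 6, 22], [21, 22, 22, 8, 21], [8, 6, 8, 4, 8], [21, 22, 21, 8, 22]]

21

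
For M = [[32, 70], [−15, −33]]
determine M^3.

[[218, 490], [−105, −237]]

tr M = −1 and det M = −6, so the characteristic polynomial is λ² − (−1)λ + (−6) with roots 2 and −3.
Eigenvectors give P = [[7, −2], [−3, 1]] with P⁻¹ = [[1, 2], [3, 7]], and M = P·diag(2, −3)·P⁻¹.
Then M^3 = P·diag(8, −27)·P⁻¹ = [[56, 54], [−24, −27]] · [[1, 2], [3, 7]] = [[218, 490], [−105, −237]].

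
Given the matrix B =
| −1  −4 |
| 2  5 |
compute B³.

[[−25, −52], [26, 53]]

tr B = 4 and det B = 3, so the characteristic polynomial is λ² − (4)λ + (3) with roots 3 and 1.
Eigenvectors give P = [[−1, −2], [1, 1]] with P⁻¹ = [[1, 2], [−1, −1]], and B = P·diag(3, 1)·P⁻¹.
Then B³ = P·diag(27, 1)·P⁻¹ = [[−27, −2], [27, 1]] · [[1, 2], [−1, −1]] = [[−25, −52], [26, 53]].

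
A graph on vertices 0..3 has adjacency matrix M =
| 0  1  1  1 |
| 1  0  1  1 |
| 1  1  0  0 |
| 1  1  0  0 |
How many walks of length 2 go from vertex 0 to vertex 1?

2

The number of length-2 walks from vertex 0 to vertex 1 is entry (0,1) of M², where M is the adjacency matrix.
M² = [[3, 2, 1, 1], [2, 3, 1, 1], [1, 1, 2, 2], [1, 1, 2, 2]]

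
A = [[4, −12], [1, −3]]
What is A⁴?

A² = A (a projection; rank 1, trace 1), so A⁴ = A.

[[4, −12], [1, −3]]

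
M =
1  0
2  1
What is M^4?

M = I + N where N = [[0, 0], [2, 0]] is strictly lower-triangular, so N^2 = 0.
(I + N)^4 = I + 4·N = [[1, 0], [8, 1]].

[[1, 0], [8, 1]]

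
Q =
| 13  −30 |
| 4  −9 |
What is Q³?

tr Q = 4 and det Q = 3, so the characteristic polynomial is λ² − (4)λ + (3) with roots 3 and 1.
Eigenvectors give P = [[−3, 5], [−1, 2]] with P⁻¹ = [[−2, 5], [−1, 3]], and Q = P·diag(3, 1)·P⁻¹.
Then Q³ = P·diag(27, 1)·P⁻¹ = [[−81, 5], [−27, 2]] · [[−2, 5], [−1, 3]] = [[157, −390], [52, −129]].

[[157, −390], [52, −129]]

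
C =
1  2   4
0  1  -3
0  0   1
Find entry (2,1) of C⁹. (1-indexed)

C = I + N where N = [[0, 2, 4], [0, 0, -3], [0, 0, 0]] is strictly upper-triangular, so N³ = 0.
(I + N)⁹ = I + 9·N + 36·N² = [[1, 18, -180], [0, 1, -27], [0, 0, 1]].

0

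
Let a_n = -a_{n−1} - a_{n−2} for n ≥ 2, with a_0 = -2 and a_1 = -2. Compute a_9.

With companion matrix A = [[-1, -1], [1, 0]], [a_n, a_{n−1}]ᵀ = A·[a_{n−1}, a_{n−2}]ᵀ, so [a_9, a_8]ᵀ = A⁸·[a_1, a_0]ᵀ.
A⁸ = [[0, 1], [-1, -1]], giving [a_9, a_8]ᵀ = [[-2], [4]].

-2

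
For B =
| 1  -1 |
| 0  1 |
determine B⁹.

[[1, -9], [0, 1]]

B = I + N where N = [[0, -1], [0, 0]] is strictly upper-triangular, so N² = 0.
(I + N)⁹ = I + 9·N = [[1, -9], [0, 1]].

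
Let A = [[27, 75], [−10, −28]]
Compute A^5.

tr A = −1 and det A = −6, so the characteristic polynomial is λ² − (−1)λ + (−6) with roots 2 and −3.
Eigenvectors give P = [[3, −5], [−1, 2]] with P⁻¹ = [[2, 5], [1, 3]], and A = P·diag(2, −3)·P⁻¹.
Then A^5 = P·diag(32, −243)·P⁻¹ = [[96, 1215], [−32, −486]] · [[2, 5], [1, 3]] = [[1407, 4125], [−550, −1618]].

[[1407, 4125], [−550, −1618]]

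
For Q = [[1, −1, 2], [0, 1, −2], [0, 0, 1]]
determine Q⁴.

Q = I + N where N = [[0, −1, 2], [0, 0, −2], [0, 0, 0]] is strictly upper-triangular, so N³ = 0.
(I + N)⁴ = I + 4·N + 6·N² = [[1, −4, 20], [0, 1, −8], [0, 0, 1]].

[[1, −4, 20], [0, 1, −8], [0, 0, 1]]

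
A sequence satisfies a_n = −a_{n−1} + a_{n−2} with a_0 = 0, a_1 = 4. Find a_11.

356

With companion matrix A = [[−1, 1], [1, 0]], [a_n, a_{n−1}]ᵀ = A·[a_{n−1}, a_{n−2}]ᵀ, so [a_11, a_10]ᵀ = A^10·[a_1, a_0]ᵀ.
A^10 = [[89, −55], [−55, 34]], giving [a_11, a_10]ᵀ = [[356], [−220]].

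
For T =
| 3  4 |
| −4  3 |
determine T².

[[−7, 24], [−24, −7]]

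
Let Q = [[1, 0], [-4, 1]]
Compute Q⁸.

Q = I + N where N = [[0, 0], [-4, 0]] is strictly lower-triangular, so N² = 0.
(I + N)⁸ = I + 8·N = [[1, 0], [-32, 1]].

[[1, 0], [-32, 1]]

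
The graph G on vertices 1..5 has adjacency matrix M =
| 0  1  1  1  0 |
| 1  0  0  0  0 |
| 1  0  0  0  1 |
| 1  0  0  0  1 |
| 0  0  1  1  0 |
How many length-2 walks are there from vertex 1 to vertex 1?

3

The number of length-2 walks from vertex 1 to vertex 1 is entry (1,1) of M^2, where M is the adjacency matrix.
M^2 = [[3, 0, 0, 0, 2], [0, 1, 1, 1, 0], [0, 1, 2, 2, 0], [0, 1, 2, 2, 0], [2, 0, 0, 0, 2]]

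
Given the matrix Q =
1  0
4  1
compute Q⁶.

Q = I + N where N = [[0, 0], [4, 0]] is strictly lower-triangular, so N² = 0.
(I + N)⁶ = I + 6·N = [[1, 0], [24, 1]].

[[1, 0], [24, 1]]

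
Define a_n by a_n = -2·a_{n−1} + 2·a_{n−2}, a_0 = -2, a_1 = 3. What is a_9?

With companion matrix C = [[-2, 2], [1, 0]], [a_n, a_{n−1}]ᵀ = C·[a_{n−1}, a_{n−2}]ᵀ, so [a_9, a_8]ᵀ = C^8·[a_1, a_0]ᵀ.
C^8 = [[2448, -1792], [-896, 656]], giving [a_9, a_8]ᵀ = [[10928], [-4000]].

10928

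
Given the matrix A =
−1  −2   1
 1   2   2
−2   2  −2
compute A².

[[−3, 0, −7], [−3, 6, 1], [8, 4, 6]]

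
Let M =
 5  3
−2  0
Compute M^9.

tr M = 5 and det M = 6, so the characteristic polynomial is λ² − (5)λ + (6) with roots 3 and 2.
Eigenvectors give P = [[3, 1], [−2, −1]] with P⁻¹ = [[1, 1], [−2, −3]], and M = P·diag(3, 2)·P⁻¹.
Then M^9 = P·diag(19683, 512)·P⁻¹ = [[59049, 512], [−39366, −512]] · [[1, 1], [−2, −3]] = [[58025, 57513], [−38342, −37830]].

[[58025, 57513], [−38342, −37830]]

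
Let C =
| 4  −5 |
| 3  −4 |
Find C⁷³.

C² = I (check: tr C = 0 and det C = −1), so C⁷³ = C since 73 is odd.

[[4, −5], [3, −4]]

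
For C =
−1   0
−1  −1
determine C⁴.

[[1, 0], [4, 1]]

C² = [[1, 0], [2, 1]]
C³ = [[−1, 0], [−3, −1]]
C⁴ = [[1, 0], [4, 1]]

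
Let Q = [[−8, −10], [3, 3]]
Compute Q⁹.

tr Q = −5 and det Q = 6, so the characteristic polynomial is λ² − (−5)λ + (6) with roots −2 and −3.
Eigenvectors give P = [[−5, −2], [3, 1]] with P⁻¹ = [[1, 2], [−3, −5]], and Q = P·diag(−2, −3)·P⁻¹.
Then Q⁹ = P·diag(−512, −19683)·P⁻¹ = [[2560, 39366], [−1536, −19683]] · [[1, 2], [−3, −5]] = [[−115538, −191710], [57513, 95343]].

[[−115538, −191710], [57513, 95343]]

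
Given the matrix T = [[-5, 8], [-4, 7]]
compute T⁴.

tr T = 2 and det T = -3, so the characteristic polynomial is λ² − (2)λ + (-3) with roots -1 and 3.
Eigenvectors give P = [[-2, 1], [-1, 1]] with P⁻¹ = [[-1, 1], [-1, 2]], and T = P·diag(-1, 3)·P⁻¹.
Then T⁴ = P·diag(1, 81)·P⁻¹ = [[-2, 81], [-1, 81]] · [[-1, 1], [-1, 2]] = [[-79, 160], [-80, 161]].

[[-79, 160], [-80, 161]]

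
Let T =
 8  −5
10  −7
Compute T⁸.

tr T = 1 and det T = −6, so the characteristic polynomial is λ² − (1)λ + (−6) with roots 3 and −2.
Eigenvectors give P = [[−1, −1], [−1, −2]] with P⁻¹ = [[−2, 1], [1, −1]], and T = P·diag(3, −2)·P⁻¹.
Then T⁸ = P·diag(6561, 256)·P⁻¹ = [[−6561, −256], [−6561, −512]] · [[−2, 1], [1, −1]] = [[12866, −6305], [12610, −6049]].

[[12866, −6305], [12610, −6049]]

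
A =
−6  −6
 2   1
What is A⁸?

tr A = −5 and det A = 6, so the characteristic polynomial is λ² − (−5)λ + (6) with roots −3 and −2.
Eigenvectors give P = [[−2, −3], [1, 2]] with P⁻¹ = [[−2, −3], [1, 2]], and A = P·diag(−3, −2)·P⁻¹.
Then A⁸ = P·diag(6561, 256)·P⁻¹ = [[−13122, −768], [6561, 512]] · [[−2, −3], [1, 2]] = [[25476, 37830], [−12610, −18659]].

[[25476, 37830], [−12610, −18659]]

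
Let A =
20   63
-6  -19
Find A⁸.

tr A = 1 and det A = -2, so the characteristic polynomial is λ² − (1)λ + (-2) with roots 2 and -1.
Eigenvectors give P = [[-7, 3], [2, -1]] with P⁻¹ = [[-1, -3], [-2, -7]], and A = P·diag(2, -1)·P⁻¹.
Then A⁸ = P·diag(256, 1)·P⁻¹ = [[-1792, 3], [512, -1]] · [[-1, -3], [-2, -7]] = [[1786, 5355], [-510, -1529]].

[[1786, 5355], [-510, -1529]]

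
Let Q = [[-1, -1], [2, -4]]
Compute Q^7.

[[1931, -2059], [4118, -4246]]

tr Q = -5 and det Q = 6, so the characteristic polynomial is λ² − (-5)λ + (6) with roots -3 and -2.
Eigenvectors give P = [[-1, 1], [-2, 1]] with P⁻¹ = [[1, -1], [2, -1]], and Q = P·diag(-3, -2)·P⁻¹.
Then Q^7 = P·diag(-2187, -128)·P⁻¹ = [[2187, -128], [4374, -128]] · [[1, -1], [2, -1]] = [[1931, -2059], [4118, -4246]].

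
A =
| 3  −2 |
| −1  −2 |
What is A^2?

[[11, −2], [−1, 6]]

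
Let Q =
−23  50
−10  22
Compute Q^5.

tr Q = −1 and det Q = −6, so the characteristic polynomial is λ² − (−1)λ + (−6) with roots 2 and −3.
Eigenvectors give P = [[2, 5], [1, 2]] with P⁻¹ = [[−2, 5], [1, −2]], and Q = P·diag(2, −3)·P⁻¹.
Then Q^5 = P·diag(32, −243)·P⁻¹ = [[64, −1215], [32, −486]] · [[−2, 5], [1, −2]] = [[−1343, 2750], [−550, 1132]].

[[−1343, 2750], [−550, 1132]]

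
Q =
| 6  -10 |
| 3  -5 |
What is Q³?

[[6, -10], [3, -5]]

Q² = Q (a projection; rank 1, trace 1), so Q³ = Q.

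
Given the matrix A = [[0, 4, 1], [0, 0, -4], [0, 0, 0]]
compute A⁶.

A is strictly triangular, hence nilpotent: A³ = 0, so A⁶ = 0.

[[0, 0, 0], [0, 0, 0], [0, 0, 0]]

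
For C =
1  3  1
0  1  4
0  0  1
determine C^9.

C = I + N where N = [[0, 3, 1], [0, 0, 4], [0, 0, 0]] is strictly upper-triangular, so N^3 = 0.
(I + N)^9 = I + 9·N + 36·N^2 = [[1, 27, 441], [0, 1, 36], [0, 0, 1]].

[[1, 27, 441], [0, 1, 36], [0, 0, 1]]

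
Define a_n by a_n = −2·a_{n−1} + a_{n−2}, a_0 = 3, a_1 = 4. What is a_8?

With companion matrix C = [[−2, 1], [1, 0]], [a_n, a_{n−1}]ᵀ = C·[a_{n−1}, a_{n−2}]ᵀ, so [a_8, a_7]ᵀ = C⁷·[a_1, a_0]ᵀ.
C⁷ = [[−408, 169], [169, −70]], giving [a_8, a_7]ᵀ = [[−1125], [466]].

−1125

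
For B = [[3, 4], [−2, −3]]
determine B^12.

[[1, 0], [0, 1]]

B² = I (check: tr B = 0 and det B = −1), so B^12 = I since 12 is even.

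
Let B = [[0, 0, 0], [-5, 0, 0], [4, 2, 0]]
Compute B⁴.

[[0, 0, 0], [0, 0, 0], [0, 0, 0]]

B is strictly triangular, hence nilpotent: B³ = 0, so B⁴ = 0.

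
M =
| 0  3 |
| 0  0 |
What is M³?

[[0, 0], [0, 0]]

M is strictly triangular, hence nilpotent: M² = 0, so M³ = 0.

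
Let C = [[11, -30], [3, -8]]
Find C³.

tr C = 3 and det C = 2, so the characteristic polynomial is λ² − (3)λ + (2) with roots 2 and 1.
Eigenvectors give P = [[10, 3], [3, 1]] with P⁻¹ = [[1, -3], [-3, 10]], and C = P·diag(2, 1)·P⁻¹.
Then C³ = P·diag(8, 1)·P⁻¹ = [[80, 3], [24, 1]] · [[1, -3], [-3, 10]] = [[71, -210], [21, -62]].

[[71, -210], [21, -62]]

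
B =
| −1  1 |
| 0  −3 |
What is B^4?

[[1, −40], [0, 81]]

B^2 = [[1, −4], [0, 9]]
B^3 = [[−1, 13], [0, −27]]
B^4 = [[1, −40], [0, 81]]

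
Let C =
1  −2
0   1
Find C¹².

C = I + N where N = [[0, −2], [0, 0]] is strictly upper-triangular, so N² = 0.
(I + N)¹² = I + 12·N = [[1, −24], [0, 1]].

[[1, −24], [0, 1]]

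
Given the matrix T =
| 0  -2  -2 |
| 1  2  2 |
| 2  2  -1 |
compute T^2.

[[-6, -8, -2], [6, 6, 0], [0, -2, 1]]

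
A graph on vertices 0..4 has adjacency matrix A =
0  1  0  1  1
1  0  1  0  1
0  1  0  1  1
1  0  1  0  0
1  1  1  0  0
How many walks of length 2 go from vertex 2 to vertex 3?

The number of length-2 walks from vertex 2 to vertex 3 is entry (2,3) of A^2, where A is the adjacency matrix.
A^2 = [[3, 1, 3, 0, 1], [1, 3, 1, 2, 2], [3, 1, 3, 0, 1], [0, 2, 0, 2, 2], [1, 2, 1, 2, 3]]

0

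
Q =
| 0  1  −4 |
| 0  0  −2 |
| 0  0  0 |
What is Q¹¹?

[[0, 0, 0], [0, 0, 0], [0, 0, 0]]

Q is strictly triangular, hence nilpotent: Q³ = 0, so Q¹¹ = 0.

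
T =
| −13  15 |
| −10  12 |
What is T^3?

tr T = −1 and det T = −6, so the characteristic polynomial is λ² − (−1)λ + (−6) with roots −3 and 2.
Eigenvectors give P = [[3, 1], [2, 1]] with P⁻¹ = [[1, −1], [−2, 3]], and T = P·diag(−3, 2)·P⁻¹.
Then T^3 = P·diag(−27, 8)·P⁻¹ = [[−81, 8], [−54, 8]] · [[1, −1], [−2, 3]] = [[−97, 105], [−70, 78]].

[[−97, 105], [−70, 78]]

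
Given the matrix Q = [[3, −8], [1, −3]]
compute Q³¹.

Q² = I (check: tr Q = 0 and det Q = −1), so Q³¹ = Q since 31 is odd.

[[3, −8], [1, −3]]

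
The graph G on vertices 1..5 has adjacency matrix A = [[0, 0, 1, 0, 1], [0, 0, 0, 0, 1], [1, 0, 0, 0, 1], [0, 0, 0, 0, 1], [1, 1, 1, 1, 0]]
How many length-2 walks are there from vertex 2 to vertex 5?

0

The number of length-2 walks from vertex 2 to vertex 5 is entry (2,5) of A², where A is the adjacency matrix.
A² = [[2, 1, 1, 1, 1], [1, 1, 1, 1, 0], [1, 1, 2, 1, 1], [1, 1, 1, 1, 0], [1, 0, 1, 0, 4]]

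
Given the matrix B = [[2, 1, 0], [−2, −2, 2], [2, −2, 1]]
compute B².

[[2, 0, 2], [4, −2, −2], [10, 4, −3]]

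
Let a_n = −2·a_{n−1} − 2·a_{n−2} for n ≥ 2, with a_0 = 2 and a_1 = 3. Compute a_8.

With companion matrix Q = [[−2, −2], [1, 0]], [a_n, a_{n−1}]ᵀ = Q·[a_{n−1}, a_{n−2}]ᵀ, so [a_8, a_7]ᵀ = Q⁷·[a_1, a_0]ᵀ.
Q⁷ = [[0, 16], [−8, −16]], giving [a_8, a_7]ᵀ = [[32], [−56]].

32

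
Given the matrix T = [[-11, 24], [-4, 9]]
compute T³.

[[-83, 168], [-28, 57]]

tr T = -2 and det T = -3, so the characteristic polynomial is λ² − (-2)λ + (-3) with roots 1 and -3.
Eigenvectors give P = [[-2, 3], [-1, 1]] with P⁻¹ = [[1, -3], [1, -2]], and T = P·diag(1, -3)·P⁻¹.
Then T³ = P·diag(1, -27)·P⁻¹ = [[-2, -81], [-1, -27]] · [[1, -3], [1, -2]] = [[-83, 168], [-28, 57]].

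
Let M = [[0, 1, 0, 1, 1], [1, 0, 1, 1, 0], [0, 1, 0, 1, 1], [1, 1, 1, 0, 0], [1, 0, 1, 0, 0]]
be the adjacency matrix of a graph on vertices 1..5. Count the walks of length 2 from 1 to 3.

3

The number of length-2 walks from vertex 1 to vertex 3 is entry (1,3) of M^2, where M is the adjacency matrix.
M^2 = [[3, 1, 3, 1, 0], [1, 3, 1, 2, 2], [3, 1, 3, 1, 0], [1, 2, 1, 3, 2], [0, 2, 0, 2, 2]]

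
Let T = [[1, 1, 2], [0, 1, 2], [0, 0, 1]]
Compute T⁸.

[[1, 8, 72], [0, 1, 16], [0, 0, 1]]

T = I + N where N = [[0, 1, 2], [0, 0, 2], [0, 0, 0]] is strictly upper-triangular, so N³ = 0.
(I + N)⁸ = I + 8·N + 28·N² = [[1, 8, 72], [0, 1, 16], [0, 0, 1]].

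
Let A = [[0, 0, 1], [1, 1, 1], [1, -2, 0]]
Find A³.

A² = [[1, -2, 0], [2, -1, 2], [-2, -2, -1]]
A³ = [[-2, -2, -1], [1, -5, 1], [-3, 0, -4]]

[[-2, -2, -1], [1, -5, 1], [-3, 0, -4]]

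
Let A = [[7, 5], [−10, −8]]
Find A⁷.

tr A = −1 and det A = −6, so the characteristic polynomial is λ² − (−1)λ + (−6) with roots −3 and 2.
Eigenvectors give P = [[−1, −1], [2, 1]] with P⁻¹ = [[1, 1], [−2, −1]], and A = P·diag(−3, 2)·P⁻¹.
Then A⁷ = P·diag(−2187, 128)·P⁻¹ = [[2187, −128], [−4374, 128]] · [[1, 1], [−2, −1]] = [[2443, 2315], [−4630, −4502]].

[[2443, 2315], [−4630, −4502]]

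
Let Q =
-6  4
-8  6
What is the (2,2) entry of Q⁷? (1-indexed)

tr Q = 0 and det Q = -4, so the characteristic polynomial is λ² − (0)λ + (-4) with roots 2 and -2.
Eigenvectors give P = [[-1, 1], [-2, 1]] with P⁻¹ = [[1, -1], [2, -1]], and Q = P·diag(2, -2)·P⁻¹.
Then Q⁷ = P·diag(128, -128)·P⁻¹ = [[-128, -128], [-256, -128]] · [[1, -1], [2, -1]] = [[-384, 256], [-512, 384]].

384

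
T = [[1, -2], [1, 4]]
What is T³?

tr T = 5 and det T = 6, so the characteristic polynomial is λ² − (5)λ + (6) with roots 2 and 3.
Eigenvectors give P = [[2, -1], [-1, 1]] with P⁻¹ = [[1, 1], [1, 2]], and T = P·diag(2, 3)·P⁻¹.
Then T³ = P·diag(8, 27)·P⁻¹ = [[16, -27], [-8, 27]] · [[1, 1], [1, 2]] = [[-11, -38], [19, 46]].

[[-11, -38], [19, 46]]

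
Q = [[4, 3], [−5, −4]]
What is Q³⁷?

[[4, 3], [−5, −4]]

Q² = I (check: tr Q = 0 and det Q = −1), so Q³⁷ = Q since 37 is odd.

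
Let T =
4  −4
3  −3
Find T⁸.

[[4, −4], [3, −3]]

T² = T (a projection; rank 1, trace 1), so T⁸ = T.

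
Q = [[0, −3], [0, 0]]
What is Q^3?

Q is strictly triangular, hence nilpotent: Q^2 = 0, so Q^3 = 0.

[[0, 0], [0, 0]]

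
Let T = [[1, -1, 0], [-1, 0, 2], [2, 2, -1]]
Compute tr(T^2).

12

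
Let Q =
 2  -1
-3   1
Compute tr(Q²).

11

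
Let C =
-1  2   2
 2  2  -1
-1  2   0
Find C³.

[[13, 10, 0], [7, 22, 0], [3, 6, 8]]

C² = [[3, 6, -4], [3, 6, 2], [5, 2, -4]]
C³ = [[13, 10, 0], [7, 22, 0], [3, 6, 8]]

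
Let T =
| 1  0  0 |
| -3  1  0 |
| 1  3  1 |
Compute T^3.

[[1, 0, 0], [-9, 1, 0], [-24, 9, 1]]

T = I + N where N = [[0, 0, 0], [-3, 0, 0], [1, 3, 0]] is strictly lower-triangular, so N^3 = 0.
(I + N)^3 = I + 3·N + 3·N^2 = [[1, 0, 0], [-9, 1, 0], [-24, 9, 1]].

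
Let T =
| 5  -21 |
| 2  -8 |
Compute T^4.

[[-89, 315], [-30, 106]]

tr T = -3 and det T = 2, so the characteristic polynomial is λ² − (-3)λ + (2) with roots -1 and -2.
Eigenvectors give P = [[7, 3], [2, 1]] with P⁻¹ = [[1, -3], [-2, 7]], and T = P·diag(-1, -2)·P⁻¹.
Then T^4 = P·diag(1, 16)·P⁻¹ = [[7, 48], [2, 16]] · [[1, -3], [-2, 7]] = [[-89, 315], [-30, 106]].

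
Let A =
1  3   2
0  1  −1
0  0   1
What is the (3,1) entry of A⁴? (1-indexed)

A = I + N where N = [[0, 3, 2], [0, 0, −1], [0, 0, 0]] is strictly upper-triangular, so N³ = 0.
(I + N)⁴ = I + 4·N + 6·N² = [[1, 12, −10], [0, 1, −4], [0, 0, 1]].

0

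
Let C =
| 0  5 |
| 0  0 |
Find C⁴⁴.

[[0, 0], [0, 0]]

C is strictly triangular, hence nilpotent: C² = 0, so C⁴⁴ = 0.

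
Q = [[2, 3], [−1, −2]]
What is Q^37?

[[2, 3], [−1, −2]]

Q² = I (check: tr Q = 0 and det Q = −1), so Q^37 = Q since 37 is odd.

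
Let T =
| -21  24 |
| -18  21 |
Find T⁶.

[[729, 0], [0, 729]]

tr T = 0 and det T = -9, so the characteristic polynomial is λ² − (0)λ + (-9) with roots 3 and -3.
Eigenvectors give P = [[1, 4], [1, 3]] with P⁻¹ = [[-3, 4], [1, -1]], and T = P·diag(3, -3)·P⁻¹.
Then T⁶ = P·diag(729, 729)·P⁻¹ = [[729, 2916], [729, 2187]] · [[-3, 4], [1, -1]] = [[729, 0], [0, 729]].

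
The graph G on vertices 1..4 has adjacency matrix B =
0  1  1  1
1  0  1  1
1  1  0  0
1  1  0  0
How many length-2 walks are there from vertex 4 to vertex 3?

2

The number of length-2 walks from vertex 4 to vertex 3 is entry (4,3) of B^2, where B is the adjacency matrix.
B^2 = [[3, 2, 1, 1], [2, 3, 1, 1], [1, 1, 2, 2], [1, 1, 2, 2]]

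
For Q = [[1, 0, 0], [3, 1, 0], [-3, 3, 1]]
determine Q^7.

[[1, 0, 0], [21, 1, 0], [168, 21, 1]]

Q = I + N where N = [[0, 0, 0], [3, 0, 0], [-3, 3, 0]] is strictly lower-triangular, so N^3 = 0.
(I + N)^7 = I + 7·N + 21·N^2 = [[1, 0, 0], [21, 1, 0], [168, 21, 1]].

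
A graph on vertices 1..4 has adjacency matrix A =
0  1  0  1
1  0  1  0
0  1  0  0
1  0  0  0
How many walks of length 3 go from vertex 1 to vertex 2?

3

The number of length-3 walks from vertex 1 to vertex 2 is entry (1,2) of A³, where A is the adjacency matrix.
A² = [[2, 0, 1, 0], [0, 2, 0, 1], [1, 0, 1, 0], [0, 1, 0, 1]]
A³ = [[0, 3, 0, 2], [3, 0, 2, 0], [0, 2, 0, 1], [2, 0, 1, 0]]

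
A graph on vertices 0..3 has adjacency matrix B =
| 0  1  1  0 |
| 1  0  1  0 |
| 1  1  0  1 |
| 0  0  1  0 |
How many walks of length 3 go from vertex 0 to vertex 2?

4

The number of length-3 walks from vertex 0 to vertex 2 is entry (0,2) of B³, where B is the adjacency matrix.
B² = [[2, 1, 1, 1], [1, 2, 1, 1], [1, 1, 3, 0], [1, 1, 0, 1]]
B³ = [[2, 3, 4, 1], [3, 2, 4, 1], [4, 4, 2, 3], [1, 1, 3, 0]]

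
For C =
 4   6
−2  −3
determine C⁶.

[[4, 6], [−2, −3]]

C² = C (a projection; rank 1, trace 1), so C⁶ = C.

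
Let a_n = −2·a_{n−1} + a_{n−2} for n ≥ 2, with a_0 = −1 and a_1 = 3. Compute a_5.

99

With companion matrix T = [[−2, 1], [1, 0]], [a_n, a_{n−1}]ᵀ = T·[a_{n−1}, a_{n−2}]ᵀ, so [a_5, a_4]ᵀ = T⁴·[a_1, a_0]ᵀ.
T⁴ = [[29, −12], [−12, 5]], giving [a_5, a_4]ᵀ = [[99], [−41]].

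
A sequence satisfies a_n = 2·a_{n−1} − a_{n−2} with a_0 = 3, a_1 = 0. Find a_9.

−24

With companion matrix Q = [[2, −1], [1, 0]], [a_n, a_{n−1}]ᵀ = Q·[a_{n−1}, a_{n−2}]ᵀ, so [a_9, a_8]ᵀ = Q⁸·[a_1, a_0]ᵀ.
Q⁸ = [[9, −8], [8, −7]], giving [a_9, a_8]ᵀ = [[−24], [−21]].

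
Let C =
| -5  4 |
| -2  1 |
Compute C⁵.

[[-485, 484], [-242, 241]]

tr C = -4 and det C = 3, so the characteristic polynomial is λ² − (-4)λ + (3) with roots -3 and -1.
Eigenvectors give P = [[-2, 1], [-1, 1]] with P⁻¹ = [[-1, 1], [-1, 2]], and C = P·diag(-3, -1)·P⁻¹.
Then C⁵ = P·diag(-243, -1)·P⁻¹ = [[486, -1], [243, -1]] · [[-1, 1], [-1, 2]] = [[-485, 484], [-242, 241]].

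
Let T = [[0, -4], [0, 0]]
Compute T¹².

T is strictly triangular, hence nilpotent: T² = 0, so T¹² = 0.

[[0, 0], [0, 0]]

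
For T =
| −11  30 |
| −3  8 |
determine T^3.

tr T = −3 and det T = 2, so the characteristic polynomial is λ² − (−3)λ + (2) with roots −2 and −1.
Eigenvectors give P = [[10, 3], [3, 1]] with P⁻¹ = [[1, −3], [−3, 10]], and T = P·diag(−2, −1)·P⁻¹.
Then T^3 = P·diag(−8, −1)·P⁻¹ = [[−80, −3], [−24, −1]] · [[1, −3], [−3, 10]] = [[−71, 210], [−21, 62]].

[[−71, 210], [−21, 62]]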